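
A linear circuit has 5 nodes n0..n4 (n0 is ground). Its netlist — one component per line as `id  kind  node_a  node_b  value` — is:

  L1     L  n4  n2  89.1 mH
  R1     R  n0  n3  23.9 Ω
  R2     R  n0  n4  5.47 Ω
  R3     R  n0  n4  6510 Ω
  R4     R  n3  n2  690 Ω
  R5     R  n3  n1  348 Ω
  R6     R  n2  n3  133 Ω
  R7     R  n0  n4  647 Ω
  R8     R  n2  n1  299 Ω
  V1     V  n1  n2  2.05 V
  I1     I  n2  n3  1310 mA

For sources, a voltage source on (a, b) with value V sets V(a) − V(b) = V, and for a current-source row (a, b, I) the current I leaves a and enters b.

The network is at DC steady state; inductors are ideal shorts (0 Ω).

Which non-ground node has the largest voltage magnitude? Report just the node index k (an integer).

3

Element admittances at DC:
  L1: short n4↔n2 (DC inductor)
  Y(R1) = 0.04184 S between n0,n3
  Y(R2) = 0.1828 S between n0,n4
  Y(R3) = 0.0001536 S between n0,n4
  Y(R4) = 0.001449 S between n3,n2
  Y(R5) = 0.002874 S between n3,n1
  Y(R6) = 0.007519 S between n2,n3
  Y(R7) = 0.001546 S between n0,n4
  Y(R8) = 0.003344 S between n2,n1
  V1: constraint V(n1)−V(n2) = 2.05
  I1: injects 1.31 A into n3 (from n2)
Assemble and solve the 6×6 MNA system:
  V(n1)=-3.244  V(n2)=-5.294  V(n3)=23.34  V(n4)=-5.294
  i(L1)=0.9768  i(V1)=0.06955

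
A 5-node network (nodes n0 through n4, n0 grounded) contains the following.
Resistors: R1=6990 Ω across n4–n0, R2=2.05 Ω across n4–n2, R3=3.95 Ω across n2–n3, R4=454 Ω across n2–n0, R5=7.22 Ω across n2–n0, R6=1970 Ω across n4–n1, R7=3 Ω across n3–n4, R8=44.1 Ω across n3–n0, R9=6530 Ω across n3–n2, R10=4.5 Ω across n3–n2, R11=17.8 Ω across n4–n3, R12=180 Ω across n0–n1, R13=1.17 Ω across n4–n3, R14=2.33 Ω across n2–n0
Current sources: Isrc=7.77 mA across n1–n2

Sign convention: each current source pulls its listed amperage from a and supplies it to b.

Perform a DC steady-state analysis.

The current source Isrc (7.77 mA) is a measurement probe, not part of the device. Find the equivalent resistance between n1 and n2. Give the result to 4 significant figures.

R_eq = 166.4 Ω

Apply KCL at each of the 4 non-ground nodes and solve the resulting linear system.
Node n1: branches {R6, R12, Isrc} → V_1 = -1.281
Node n2: branches {R2, R3, R4, R5, R9, R10, R14, Isrc} → V_2 = 0.01204
Node n3: branches {R3, R7, R8, R9, R10, R11, R13} → V_3 = 0.01116
Node n4: branches {R1, R2, R6, R7, R11, R13} → V_4 = 0.01103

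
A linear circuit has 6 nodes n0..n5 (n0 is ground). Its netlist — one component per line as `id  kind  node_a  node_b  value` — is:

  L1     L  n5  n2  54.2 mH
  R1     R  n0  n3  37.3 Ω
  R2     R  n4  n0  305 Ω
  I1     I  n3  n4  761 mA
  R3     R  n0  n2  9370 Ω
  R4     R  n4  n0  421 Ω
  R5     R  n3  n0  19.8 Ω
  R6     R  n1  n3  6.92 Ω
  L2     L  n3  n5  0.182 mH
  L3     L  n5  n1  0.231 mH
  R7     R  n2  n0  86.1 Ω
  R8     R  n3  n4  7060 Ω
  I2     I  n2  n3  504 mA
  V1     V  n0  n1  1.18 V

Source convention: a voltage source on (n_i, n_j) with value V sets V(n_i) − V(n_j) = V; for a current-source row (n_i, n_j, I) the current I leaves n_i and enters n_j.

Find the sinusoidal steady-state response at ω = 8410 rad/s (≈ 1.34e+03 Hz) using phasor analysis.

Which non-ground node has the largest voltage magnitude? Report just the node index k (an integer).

MNA unknowns: 5 node voltages V₁..V_5 plus 1 source current (V1)
L1: Y=0.000-0.002194j on G[5,2]
R1: Y=0.02681+0.000j on G[0,3]
R2: Y=0.003279+0.000j on G[4,0]
I1: z[3]−=0.761, z[4]+=0.761
R3: Y=0.0001067+0.000j on G[0,2]
R4: Y=0.002375+0.000j on G[4,0]
R5: Y=0.05051+0.000j on G[3,0]
R6: Y=0.1445+0.000j on G[1,3]
L2: Y=0.000-0.6533j on G[3,5]
L3: Y=0.000-0.5147j on G[5,1]
R7: Y=0.01161+0.000j on G[2,0]
R8: Y=0.0001416+0.000j on G[3,4]
I2: z[2]−=0.504, z[3]+=0.504
V1: row V0−V1=1.18, i_V1 at 0,1
solve → V1=-1.180+0.000j, V2=-41.62-7.517j, V3=-1.549-0.2572j, V4=131.3-0.006285j, V5=-1.462-0.1577j
aux → i_V1=0.1345-0.1080j

4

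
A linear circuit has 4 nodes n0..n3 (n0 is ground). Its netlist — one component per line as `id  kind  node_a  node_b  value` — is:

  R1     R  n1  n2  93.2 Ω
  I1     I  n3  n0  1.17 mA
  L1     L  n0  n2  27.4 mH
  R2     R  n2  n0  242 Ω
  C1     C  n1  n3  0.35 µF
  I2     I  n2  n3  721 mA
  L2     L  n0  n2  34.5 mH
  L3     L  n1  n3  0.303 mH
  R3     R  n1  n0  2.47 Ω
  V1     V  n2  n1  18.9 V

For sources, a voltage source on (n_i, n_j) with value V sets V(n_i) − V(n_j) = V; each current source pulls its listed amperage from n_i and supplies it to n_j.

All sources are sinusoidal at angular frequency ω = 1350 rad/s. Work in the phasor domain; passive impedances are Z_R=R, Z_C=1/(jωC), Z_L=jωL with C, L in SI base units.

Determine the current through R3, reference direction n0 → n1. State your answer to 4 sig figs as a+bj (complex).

Apply KCL at each of the 3 non-ground nodes and solve the resulting linear system.
Node n1: branches {R1, C1, L3, R3, V1} → V_1 = -0.4533+2.188j
Node n2: branches {R1, L1, R2, I2, L2, V1} → V_2 = 18.45+2.188j
Node n3: branches {I1, C1, I2, L3} → V_3 = -0.4533+2.482j
Source currents: i(V1)=-1.106+0.8857j

0.1835-0.8857j A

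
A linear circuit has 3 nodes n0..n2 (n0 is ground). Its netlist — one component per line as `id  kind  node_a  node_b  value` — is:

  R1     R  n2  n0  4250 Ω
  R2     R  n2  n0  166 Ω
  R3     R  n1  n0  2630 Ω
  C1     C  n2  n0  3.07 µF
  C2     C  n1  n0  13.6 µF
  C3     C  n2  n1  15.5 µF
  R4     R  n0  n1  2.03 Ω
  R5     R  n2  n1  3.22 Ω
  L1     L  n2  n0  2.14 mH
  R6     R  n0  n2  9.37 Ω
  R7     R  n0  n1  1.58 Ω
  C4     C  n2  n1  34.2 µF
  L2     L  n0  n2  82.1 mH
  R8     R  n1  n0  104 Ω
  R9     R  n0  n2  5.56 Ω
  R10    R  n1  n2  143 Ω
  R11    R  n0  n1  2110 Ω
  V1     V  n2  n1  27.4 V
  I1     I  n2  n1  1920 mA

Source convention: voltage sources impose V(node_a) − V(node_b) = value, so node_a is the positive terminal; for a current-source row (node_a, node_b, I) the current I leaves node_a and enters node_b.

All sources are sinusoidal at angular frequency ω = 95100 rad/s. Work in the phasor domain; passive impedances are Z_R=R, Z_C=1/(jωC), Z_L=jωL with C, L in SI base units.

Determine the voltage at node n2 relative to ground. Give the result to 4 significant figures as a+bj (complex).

22.14+0.3188j V

Element admittances at ω=95100 rad/s:
  Y(R1) = 0.0002353+0.000j S between n2,n0
  Y(R2) = 0.006024+0.000j S between n2,n0
  Y(R3) = 0.0003802+0.000j S between n1,n0
  Y(C1) = 0.000+0.2920j S between n2,n0
  Y(C2) = 0.000+1.293j S between n1,n0
  Y(C3) = 0.000+1.474j S between n2,n1
  Y(R4) = 0.4926+0.000j S between n0,n1
  Y(R5) = 0.3106+0.000j S between n2,n1
  Y(L1) = 0.000-0.004914j S between n2,n0
  Y(R6) = 0.1067+0.000j S between n0,n2
  Y(R7) = 0.6329+0.000j S between n0,n1
  Y(C4) = 0.000+3.252j S between n2,n1
  Y(L2) = 0.000-0.0001281j S between n0,n2
  Y(R8) = 0.009615+0.000j S between n1,n0
  Y(R9) = 0.1799+0.000j S between n0,n2
  Y(R10) = 0.006993+0.000j S between n1,n2
  Y(R11) = 0.0004739+0.000j S between n0,n1
  V1: constraint V(n2)−V(n1) = 27.4
  I1: injects 1.92 A into n1 (from n2)
Assemble and solve the 3×3 MNA system:
  V(n1)=-5.263+0.3188j  V(n2)=22.14+0.3188j
  i(V1)=-17.01-136.0j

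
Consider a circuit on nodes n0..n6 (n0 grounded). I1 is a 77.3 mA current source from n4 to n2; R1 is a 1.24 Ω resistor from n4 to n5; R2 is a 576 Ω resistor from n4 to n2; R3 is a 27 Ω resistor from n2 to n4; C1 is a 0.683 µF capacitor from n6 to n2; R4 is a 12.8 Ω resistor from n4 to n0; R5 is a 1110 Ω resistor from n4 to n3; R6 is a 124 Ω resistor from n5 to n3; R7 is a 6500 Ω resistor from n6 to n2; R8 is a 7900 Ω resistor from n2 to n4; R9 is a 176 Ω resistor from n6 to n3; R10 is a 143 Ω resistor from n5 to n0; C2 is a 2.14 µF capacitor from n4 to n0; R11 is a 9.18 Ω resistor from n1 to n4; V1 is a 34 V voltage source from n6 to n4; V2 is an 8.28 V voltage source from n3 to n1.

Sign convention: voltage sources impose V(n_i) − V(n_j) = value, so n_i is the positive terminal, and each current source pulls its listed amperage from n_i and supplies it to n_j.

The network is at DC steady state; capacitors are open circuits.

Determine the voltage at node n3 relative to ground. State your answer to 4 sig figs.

8.860 V

Apply KCL at each of the 6 non-ground nodes and solve the resulting linear system.
Node n1: branches {R11, V2} → V_1 = 0.5804
Node n2: branches {I1, R2, R3, C1, R7, R8} → V_2 = 2.106
Node n3: branches {R5, R6, R9, V2} → V_3 = 8.860
Node n4: branches {I1, R1, R2, R3, R4, R5, R8, C2, R11, V1} → V_4 = -0.007157
Node n5: branches {R1, R6, R10} → V_5 = 0.07995
Node n6: branches {C1, R7, R9, V1} → V_6 = 33.99
Source currents: i(V1)=-0.1477, i(V2)=0.06400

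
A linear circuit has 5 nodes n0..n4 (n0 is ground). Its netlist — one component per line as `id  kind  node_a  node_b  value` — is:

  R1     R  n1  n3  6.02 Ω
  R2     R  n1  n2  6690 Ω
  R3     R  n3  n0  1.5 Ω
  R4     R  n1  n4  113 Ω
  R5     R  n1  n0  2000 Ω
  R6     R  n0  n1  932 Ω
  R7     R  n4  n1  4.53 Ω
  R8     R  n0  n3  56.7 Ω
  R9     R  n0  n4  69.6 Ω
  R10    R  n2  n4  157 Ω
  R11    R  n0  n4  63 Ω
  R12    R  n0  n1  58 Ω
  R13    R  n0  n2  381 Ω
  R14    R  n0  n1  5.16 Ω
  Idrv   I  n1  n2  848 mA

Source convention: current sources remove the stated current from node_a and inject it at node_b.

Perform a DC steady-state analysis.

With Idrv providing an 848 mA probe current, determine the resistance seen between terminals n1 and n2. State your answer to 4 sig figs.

R_eq = 111.6 Ω

Apply KCL at each of the 4 non-ground nodes and solve the resulting linear system.
Node n1: branches {R1, R2, R4, R5, R6, R7, R12, R14, Idrv} → V_1 = -0.8433
Node n2: branches {R2, R10, R13, Idrv} → V_2 = 93.79
Node n3: branches {R1, R3, R8} → V_3 = -0.1647
Node n4: branches {R4, R7, R9, R10, R11} → V_4 = 1.517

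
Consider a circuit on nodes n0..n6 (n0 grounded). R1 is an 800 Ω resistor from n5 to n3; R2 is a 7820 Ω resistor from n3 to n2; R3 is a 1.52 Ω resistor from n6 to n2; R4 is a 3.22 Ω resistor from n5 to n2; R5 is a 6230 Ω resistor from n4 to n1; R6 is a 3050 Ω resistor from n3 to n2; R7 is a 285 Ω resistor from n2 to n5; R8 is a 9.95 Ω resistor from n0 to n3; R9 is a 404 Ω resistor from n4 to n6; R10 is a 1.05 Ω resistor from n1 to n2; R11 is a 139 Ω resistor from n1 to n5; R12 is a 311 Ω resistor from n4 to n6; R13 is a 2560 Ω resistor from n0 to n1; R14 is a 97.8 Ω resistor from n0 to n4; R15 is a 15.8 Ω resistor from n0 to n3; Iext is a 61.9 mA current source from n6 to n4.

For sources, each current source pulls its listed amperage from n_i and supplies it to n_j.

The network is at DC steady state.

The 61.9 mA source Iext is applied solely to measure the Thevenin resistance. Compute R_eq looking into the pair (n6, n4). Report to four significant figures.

MNA unknowns: 6 node voltages V₁..V_6
R1: Y=0.001250 on G[5,3]
R2: Y=0.0001279 on G[3,2]
R3: Y=0.6579 on G[6,2]
R4: Y=0.3106 on G[5,2]
R5: Y=0.0001605 on G[4,1]
R6: Y=0.0003279 on G[3,2]
R7: Y=0.003509 on G[2,5]
R8: Y=0.1005 on G[0,3]
R9: Y=0.002475 on G[4,6]
R10: Y=0.9524 on G[1,2]
R11: Y=0.007194 on G[1,5]
R12: Y=0.003215 on G[4,6]
R13: Y=0.0003906 on G[0,1]
R14: Y=0.01022 on G[0,4]
R15: Y=0.06329 on G[0,3]
Iext: z[6]−=0.0619, z[4]+=0.0619
solve → V1=-6.775, V2=-6.779, V3=-0.06967, V4=1.375, V5=-6.753, V6=-6.802

R_eq = 132.1 Ω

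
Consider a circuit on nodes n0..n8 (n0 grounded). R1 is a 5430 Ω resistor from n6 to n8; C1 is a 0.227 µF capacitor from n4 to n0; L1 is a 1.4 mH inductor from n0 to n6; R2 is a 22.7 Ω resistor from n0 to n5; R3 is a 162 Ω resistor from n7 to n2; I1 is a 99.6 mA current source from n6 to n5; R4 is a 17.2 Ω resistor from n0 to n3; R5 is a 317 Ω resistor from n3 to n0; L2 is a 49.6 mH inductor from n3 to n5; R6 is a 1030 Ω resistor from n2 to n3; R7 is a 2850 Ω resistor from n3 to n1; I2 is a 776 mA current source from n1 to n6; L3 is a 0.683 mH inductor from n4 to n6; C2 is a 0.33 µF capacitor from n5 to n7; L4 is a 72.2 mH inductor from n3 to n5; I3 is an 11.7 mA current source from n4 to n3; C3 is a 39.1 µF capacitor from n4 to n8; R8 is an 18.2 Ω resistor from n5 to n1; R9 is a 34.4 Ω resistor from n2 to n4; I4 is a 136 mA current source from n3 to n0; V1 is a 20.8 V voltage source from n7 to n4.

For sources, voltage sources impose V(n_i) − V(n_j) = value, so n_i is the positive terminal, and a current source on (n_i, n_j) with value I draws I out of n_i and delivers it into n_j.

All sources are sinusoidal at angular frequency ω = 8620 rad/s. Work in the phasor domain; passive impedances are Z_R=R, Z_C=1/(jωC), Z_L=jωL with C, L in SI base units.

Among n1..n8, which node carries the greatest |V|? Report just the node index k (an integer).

MNA unknowns: 8 node voltages V₁..V_8 plus 1 source current (V1)
R1: Y=0.0001842+0.000j on G[6,8]
C1: Y=0.000+0.001957j on G[4,0]
L1: Y=0.000-0.08286j on G[0,6]
R2: Y=0.04405+0.000j on G[0,5]
R3: Y=0.006173+0.000j on G[7,2]
I1: z[6]−=0.0996, z[5]+=0.0996
R4: Y=0.05814+0.000j on G[0,3]
R5: Y=0.003155+0.000j on G[3,0]
L2: Y=0.000-0.002339j on G[3,5]
R6: Y=0.0009709+0.000j on G[2,3]
R7: Y=0.0003509+0.000j on G[3,1]
I2: z[1]−=0.776, z[6]+=0.776
L3: Y=0.000-0.1699j on G[4,6]
C2: Y=0.000+0.002845j on G[5,7]
L4: Y=0.000-0.001607j on G[3,5]
I3: z[4]−=0.0117, z[3]+=0.0117
C3: Y=0.000+0.3370j on G[4,8]
R8: Y=0.05495+0.000j on G[5,1]
R9: Y=0.02907+0.000j on G[2,4]
I4: z[3]−=0.136, z[0]+=0.136
V1: row V7−V4=20.8, i_V1 at 7,4
solve → V1=-29.57+1.272j, V2=5.608+8.284j, V3=-2.046+0.9913j, V4=2.175+8.485j, V5=-15.63+1.274j, V6=1.462+8.380j, V7=22.98+8.485j, V8=2.175+8.485j
aux → i_V1=-0.08670-0.1110j

1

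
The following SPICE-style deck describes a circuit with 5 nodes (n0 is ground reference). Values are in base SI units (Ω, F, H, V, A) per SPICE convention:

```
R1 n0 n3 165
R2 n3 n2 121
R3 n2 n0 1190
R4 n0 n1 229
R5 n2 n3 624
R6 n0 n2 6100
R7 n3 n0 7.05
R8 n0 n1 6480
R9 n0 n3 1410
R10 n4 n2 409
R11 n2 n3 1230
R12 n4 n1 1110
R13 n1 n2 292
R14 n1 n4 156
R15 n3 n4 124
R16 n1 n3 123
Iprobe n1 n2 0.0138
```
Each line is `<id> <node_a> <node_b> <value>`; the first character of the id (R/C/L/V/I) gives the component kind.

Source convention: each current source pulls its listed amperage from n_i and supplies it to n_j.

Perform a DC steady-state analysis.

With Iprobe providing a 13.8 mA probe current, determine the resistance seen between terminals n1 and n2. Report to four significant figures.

R_eq = 86.85 Ω

MNA unknowns: 4 node voltages V₁..V_4
R1: Y=0.006061 on G[0,3]
R2: Y=0.008264 on G[3,2]
R3: Y=0.0008403 on G[2,0]
R4: Y=0.004367 on G[0,1]
R5: Y=0.001603 on G[2,3]
R6: Y=0.0001639 on G[0,2]
R7: Y=0.1418 on G[3,0]
R8: Y=0.0001543 on G[0,1]
R9: Y=0.0007092 on G[0,3]
R10: Y=0.002445 on G[4,2]
R11: Y=0.0008130 on G[2,3]
R12: Y=0.0009009 on G[4,1]
R13: Y=0.003425 on G[1,2]
R14: Y=0.006410 on G[1,4]
R15: Y=0.008065 on G[3,4]
R16: Y=0.008130 on G[1,3]
Iprobe: z[1]−=0.0138, z[2]+=0.0138
solve → V1=-0.5240, V2=0.6745, V3=0.01138, V4=-0.1173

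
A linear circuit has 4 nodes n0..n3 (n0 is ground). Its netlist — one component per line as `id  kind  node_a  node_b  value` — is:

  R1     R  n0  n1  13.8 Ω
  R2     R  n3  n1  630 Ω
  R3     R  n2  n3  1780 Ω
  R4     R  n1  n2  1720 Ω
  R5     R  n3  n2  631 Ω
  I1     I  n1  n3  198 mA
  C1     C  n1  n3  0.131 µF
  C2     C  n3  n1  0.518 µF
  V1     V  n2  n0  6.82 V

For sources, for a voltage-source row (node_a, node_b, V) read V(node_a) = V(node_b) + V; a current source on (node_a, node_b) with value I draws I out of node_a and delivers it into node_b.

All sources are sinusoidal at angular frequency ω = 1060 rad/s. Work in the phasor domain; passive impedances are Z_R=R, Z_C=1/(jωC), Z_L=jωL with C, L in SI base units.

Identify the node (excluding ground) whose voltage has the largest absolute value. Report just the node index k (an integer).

3

Apply KCL at each of the 3 non-ground nodes and solve the resulting linear system.
Node n1: branches {R1, R2, R4, I1, C1, C2} → V_1 = -1.345+0.2984j
Node n2: branches {R3, R4, R5, V1} → V_2 = 6.820+0.000j
Node n3: branches {R2, R3, R5, I1, C1, C2} → V_3 = 54.45-10.15j
Source currents: i(V1)=0.09750-0.02162j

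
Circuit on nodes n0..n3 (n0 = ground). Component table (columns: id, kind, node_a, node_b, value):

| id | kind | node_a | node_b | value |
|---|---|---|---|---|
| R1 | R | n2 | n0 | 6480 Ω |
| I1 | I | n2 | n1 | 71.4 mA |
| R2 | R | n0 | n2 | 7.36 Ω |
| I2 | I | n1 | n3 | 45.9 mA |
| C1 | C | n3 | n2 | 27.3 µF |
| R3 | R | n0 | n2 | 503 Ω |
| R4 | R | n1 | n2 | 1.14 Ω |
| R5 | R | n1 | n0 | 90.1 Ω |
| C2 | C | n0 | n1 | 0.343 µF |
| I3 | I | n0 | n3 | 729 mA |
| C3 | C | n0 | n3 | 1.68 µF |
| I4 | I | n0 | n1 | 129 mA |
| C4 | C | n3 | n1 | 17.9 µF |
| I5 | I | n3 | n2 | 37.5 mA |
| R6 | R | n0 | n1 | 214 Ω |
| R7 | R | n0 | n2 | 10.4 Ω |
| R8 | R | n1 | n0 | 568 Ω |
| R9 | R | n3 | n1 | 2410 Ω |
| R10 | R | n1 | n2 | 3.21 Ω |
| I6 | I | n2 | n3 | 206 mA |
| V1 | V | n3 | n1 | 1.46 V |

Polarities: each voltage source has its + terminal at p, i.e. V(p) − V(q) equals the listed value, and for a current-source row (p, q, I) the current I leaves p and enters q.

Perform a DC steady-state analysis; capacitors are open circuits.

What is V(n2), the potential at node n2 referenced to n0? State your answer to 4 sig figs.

MNA unknowns: 3 node voltages V₁..V_3 plus 1 source current (V1)
R1: Y=0.0001543 on G[2,0]
I1: z[2]−=0.0714, z[1]+=0.0714
R2: Y=0.1359 on G[0,2]
I2: z[1]−=0.0459, z[3]+=0.0459
C1: Y=0.000 on G[3,2]
R3: Y=0.001988 on G[0,2]
R4: Y=0.8772 on G[1,2]
R5: Y=0.01110 on G[1,0]
C2: Y=0.000 on G[0,1]
I3: z[0]−=0.729, z[3]+=0.729
C3: Y=0.000 on G[0,3]
I4: z[0]−=0.129, z[1]+=0.129
C4: Y=0.000 on G[3,1]
I5: z[3]−=0.0375, z[2]+=0.0375
R6: Y=0.004673 on G[0,1]
R7: Y=0.09615 on G[0,2]
R8: Y=0.001761 on G[1,0]
R9: Y=0.0004149 on G[3,1]
R10: Y=0.3115 on G[1,2]
I6: z[2]−=0.206, z[3]+=0.206
V1: row V3−V1=1.46, i_V1 at 3,1
solve → V1=4.210, V2=3.349, V3=5.670
aux → i_V1=0.9428

3.349 V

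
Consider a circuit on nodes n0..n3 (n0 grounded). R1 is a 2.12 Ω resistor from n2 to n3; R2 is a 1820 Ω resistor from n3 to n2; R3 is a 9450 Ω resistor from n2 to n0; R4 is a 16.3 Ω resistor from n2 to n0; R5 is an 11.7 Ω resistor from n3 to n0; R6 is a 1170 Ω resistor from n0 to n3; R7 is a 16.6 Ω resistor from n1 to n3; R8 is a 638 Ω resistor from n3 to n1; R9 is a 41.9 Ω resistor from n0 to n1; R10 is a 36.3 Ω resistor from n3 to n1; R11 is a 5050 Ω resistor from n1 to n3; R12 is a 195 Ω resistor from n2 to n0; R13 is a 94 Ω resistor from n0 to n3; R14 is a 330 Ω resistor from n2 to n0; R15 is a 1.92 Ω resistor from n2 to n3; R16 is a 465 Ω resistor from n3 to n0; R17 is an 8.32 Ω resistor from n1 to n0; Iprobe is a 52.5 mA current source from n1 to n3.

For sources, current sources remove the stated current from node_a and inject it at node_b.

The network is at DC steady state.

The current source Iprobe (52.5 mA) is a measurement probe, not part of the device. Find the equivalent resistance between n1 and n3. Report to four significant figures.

Apply KCL at each of the 3 non-ground nodes and solve the resulting linear system.
Node n1: branches {R7, R8, R9, R10, R11, R17, Iprobe} → V_1 = -0.1682
Node n2: branches {R1, R2, R3, R4, R12, R14, R15} → V_2 = 0.1379
Node n3: branches {R1, R2, R5, R6, R7, R8, R10, R11, R13, R15, R16, Iprobe} → V_3 = 0.1476

R_eq = 6.014 Ω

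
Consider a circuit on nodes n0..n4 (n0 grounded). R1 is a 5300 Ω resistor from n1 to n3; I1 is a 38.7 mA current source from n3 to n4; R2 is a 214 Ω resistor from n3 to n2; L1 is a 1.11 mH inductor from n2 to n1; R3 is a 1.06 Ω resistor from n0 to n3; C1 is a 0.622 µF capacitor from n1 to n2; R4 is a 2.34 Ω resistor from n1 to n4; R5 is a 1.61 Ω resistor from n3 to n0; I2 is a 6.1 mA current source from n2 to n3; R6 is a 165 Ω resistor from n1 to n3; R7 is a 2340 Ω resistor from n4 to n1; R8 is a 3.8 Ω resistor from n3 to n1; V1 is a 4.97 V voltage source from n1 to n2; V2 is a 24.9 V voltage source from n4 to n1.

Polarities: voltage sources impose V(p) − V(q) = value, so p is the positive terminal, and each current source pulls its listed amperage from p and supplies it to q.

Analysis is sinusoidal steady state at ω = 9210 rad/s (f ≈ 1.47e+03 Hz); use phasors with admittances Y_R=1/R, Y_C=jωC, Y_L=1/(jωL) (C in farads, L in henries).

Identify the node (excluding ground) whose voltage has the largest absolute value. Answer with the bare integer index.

Apply KCL at each of the 4 non-ground nodes and solve the resulting linear system.
Node n1: branches {R1, L1, C1, R4, R6, R7, R8, V1, V2} → V_1 = 0.2037+0.000j
Node n2: branches {R2, L1, C1, I2, V1} → V_2 = -4.766+0.000j
Node n3: branches {R1, I1, R2, R3, R5, I2, R6, R8} → V_3 = 0.000+0.000j
Node n4: branches {I1, R4, R7, V2} → V_4 = 25.10+0.000j
Source currents: i(V1)=-0.01617+0.4577j, i(V2)=-10.61+0.000j

4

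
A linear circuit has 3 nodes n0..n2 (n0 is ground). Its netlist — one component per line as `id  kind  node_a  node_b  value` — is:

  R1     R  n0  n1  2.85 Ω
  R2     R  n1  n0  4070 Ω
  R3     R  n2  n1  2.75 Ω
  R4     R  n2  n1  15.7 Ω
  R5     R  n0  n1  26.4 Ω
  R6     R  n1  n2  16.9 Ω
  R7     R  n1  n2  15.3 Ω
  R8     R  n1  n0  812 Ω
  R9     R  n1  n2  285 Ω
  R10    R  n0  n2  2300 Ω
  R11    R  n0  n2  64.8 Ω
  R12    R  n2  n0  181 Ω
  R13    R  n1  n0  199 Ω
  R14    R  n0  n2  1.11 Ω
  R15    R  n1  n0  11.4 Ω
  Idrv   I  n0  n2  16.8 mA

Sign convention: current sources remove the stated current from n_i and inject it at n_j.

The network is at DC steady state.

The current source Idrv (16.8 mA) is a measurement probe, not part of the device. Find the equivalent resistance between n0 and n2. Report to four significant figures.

Element admittances at DC:
  Y(R1) = 0.3509 S between n0,n1
  Y(R2) = 0.0002457 S between n1,n0
  Y(R3) = 0.3636 S between n2,n1
  Y(R4) = 0.06369 S between n2,n1
  Y(R5) = 0.03788 S between n0,n1
  Y(R6) = 0.05917 S between n1,n2
  Y(R7) = 0.06536 S between n1,n2
  Y(R8) = 0.001232 S between n1,n0
  Y(R9) = 0.003509 S between n1,n2
  Y(R10) = 0.0004348 S between n0,n2
  Y(R11) = 0.01543 S between n0,n2
  Y(R12) = 0.005525 S between n2,n0
  Y(R13) = 0.005025 S between n1,n0
  Y(R14) = 0.9009 S between n0,n2
  Y(R15) = 0.08772 S between n1,n0
  Idrv: injects 0.0168 A into n2 (from n0)
Assemble and solve the 2×2 MNA system:
  V(n1)=0.007611  V(n2)=0.01423

R_eq = 0.8470 Ω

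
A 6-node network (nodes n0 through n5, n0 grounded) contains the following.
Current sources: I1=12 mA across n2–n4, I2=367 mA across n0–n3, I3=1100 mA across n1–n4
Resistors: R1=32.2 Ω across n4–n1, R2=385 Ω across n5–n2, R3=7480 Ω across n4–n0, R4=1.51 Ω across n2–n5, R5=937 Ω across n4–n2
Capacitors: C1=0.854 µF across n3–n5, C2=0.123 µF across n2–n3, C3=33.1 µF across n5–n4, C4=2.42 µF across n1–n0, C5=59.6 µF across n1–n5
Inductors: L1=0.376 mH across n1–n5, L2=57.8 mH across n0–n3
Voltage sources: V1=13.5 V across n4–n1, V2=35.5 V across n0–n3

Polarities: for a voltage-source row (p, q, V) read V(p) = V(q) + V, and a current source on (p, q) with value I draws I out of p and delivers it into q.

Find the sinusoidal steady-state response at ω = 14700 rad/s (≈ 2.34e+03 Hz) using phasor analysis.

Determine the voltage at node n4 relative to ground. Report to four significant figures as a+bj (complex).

Apply KCL at each of the 5 non-ground nodes and solve the resulting linear system.
Node n1: branches {R1, L1, C4, C5, I3, V1} → V_1 = -11.71+0.006884j
Node n2: branches {I1, R2, C2, R4, R5} → V_2 = -6.506-0.06918j
Node n3: branches {C1, C2, I2, L2, V2} → V_3 = -35.50+0.000j
Node n4: branches {I1, R1, R3, C3, R5, I3, V1} → V_4 = 1.793+0.006884j
Node n5: branches {C1, R2, L1, C3, R4, C5} → V_5 = -6.501+0.009548j
Source currents: i(V1)=0.6824-4.036j, i(V2)=-0.3670-0.3747j

1.793+0.006884j V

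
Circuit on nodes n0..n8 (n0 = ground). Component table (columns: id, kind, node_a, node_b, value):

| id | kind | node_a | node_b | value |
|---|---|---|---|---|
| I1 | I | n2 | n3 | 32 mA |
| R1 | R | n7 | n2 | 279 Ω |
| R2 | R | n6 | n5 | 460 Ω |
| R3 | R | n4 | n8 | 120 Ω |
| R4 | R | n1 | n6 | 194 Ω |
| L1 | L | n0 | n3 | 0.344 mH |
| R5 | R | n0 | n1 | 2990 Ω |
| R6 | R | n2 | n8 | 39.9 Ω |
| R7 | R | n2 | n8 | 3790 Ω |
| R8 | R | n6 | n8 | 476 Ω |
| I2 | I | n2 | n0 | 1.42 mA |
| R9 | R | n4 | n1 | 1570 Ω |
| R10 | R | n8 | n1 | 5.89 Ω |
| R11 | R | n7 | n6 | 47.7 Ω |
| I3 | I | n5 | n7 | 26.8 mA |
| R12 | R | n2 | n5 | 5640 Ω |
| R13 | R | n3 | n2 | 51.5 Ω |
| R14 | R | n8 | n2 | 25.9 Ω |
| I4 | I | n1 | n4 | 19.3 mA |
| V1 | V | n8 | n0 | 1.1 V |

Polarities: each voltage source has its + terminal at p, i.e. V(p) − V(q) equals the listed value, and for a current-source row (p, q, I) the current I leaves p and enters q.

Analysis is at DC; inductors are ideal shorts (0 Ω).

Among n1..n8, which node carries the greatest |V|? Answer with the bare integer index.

Apply KCL at each of the 8 non-ground nodes and solve the resulting linear system.
Node n1: branches {R4, R5, R9, R10, I4} → V_1 = 0.9833
Node n2: branches {I1, R1, R6, R7, I2, R12, R13, R14} → V_2 = 0.4731
Node n3: branches {I1, L1, R13} → V_3 = 0.000
Node n4: branches {R3, R9, I4} → V_4 = 3.243
Node n5: branches {R2, I3, R12} → V_5 = -10.74
Node n6: branches {R2, R4, R8, R11} → V_6 = 0.6692
Node n7: branches {R1, R11, I3} → V_7 = 1.732
Node n8: branches {R3, R6, R7, R8, R10, R14, V1} → V_8 = 1.100
Source currents: i(L1)=-0.04119, i(V1)=-0.04294

5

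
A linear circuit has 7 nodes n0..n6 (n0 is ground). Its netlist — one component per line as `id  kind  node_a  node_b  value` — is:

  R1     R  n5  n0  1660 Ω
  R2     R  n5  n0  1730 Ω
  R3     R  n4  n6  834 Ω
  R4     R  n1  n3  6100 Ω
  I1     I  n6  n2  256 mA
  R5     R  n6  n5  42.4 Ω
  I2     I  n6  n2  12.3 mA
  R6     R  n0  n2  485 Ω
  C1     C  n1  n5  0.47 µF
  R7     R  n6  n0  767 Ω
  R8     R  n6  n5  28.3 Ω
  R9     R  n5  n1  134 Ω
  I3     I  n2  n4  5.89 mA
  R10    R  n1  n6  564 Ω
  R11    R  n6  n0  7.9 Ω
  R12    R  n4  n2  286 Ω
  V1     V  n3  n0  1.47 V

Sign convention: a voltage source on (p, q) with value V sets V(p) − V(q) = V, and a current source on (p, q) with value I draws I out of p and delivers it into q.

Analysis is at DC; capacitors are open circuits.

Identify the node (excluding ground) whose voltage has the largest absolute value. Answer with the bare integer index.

MNA unknowns: 6 node voltages V₁..V_6 plus 1 source current (V1)
R1: Y=0.0006024 on G[5,0]
R2: Y=0.0005780 on G[5,0]
R3: Y=0.001199 on G[4,6]
R4: Y=0.0001639 on G[1,3]
I1: z[6]−=0.256, z[2]+=0.256
R5: Y=0.02358 on G[6,5]
I2: z[6]−=0.0123, z[2]+=0.0123
R6: Y=0.002062 on G[0,2]
C1: Y=0.000 on G[1,5]
R7: Y=0.001304 on G[6,0]
R8: Y=0.03534 on G[6,5]
R9: Y=0.007463 on G[5,1]
I3: z[2]−=0.00589, z[4]+=0.00589
R10: Y=0.001773 on G[1,6]
R11: Y=0.1266 on G[6,0]
R12: Y=0.003497 on G[4,2]
V1: row V3−V0=1.47, i_V1 at 3,0
solve → V1=-1.355, V2=89.86, V3=1.470, V4=67.80, V5=-1.399, V6=-1.432
aux → i_V1=-0.0004631

2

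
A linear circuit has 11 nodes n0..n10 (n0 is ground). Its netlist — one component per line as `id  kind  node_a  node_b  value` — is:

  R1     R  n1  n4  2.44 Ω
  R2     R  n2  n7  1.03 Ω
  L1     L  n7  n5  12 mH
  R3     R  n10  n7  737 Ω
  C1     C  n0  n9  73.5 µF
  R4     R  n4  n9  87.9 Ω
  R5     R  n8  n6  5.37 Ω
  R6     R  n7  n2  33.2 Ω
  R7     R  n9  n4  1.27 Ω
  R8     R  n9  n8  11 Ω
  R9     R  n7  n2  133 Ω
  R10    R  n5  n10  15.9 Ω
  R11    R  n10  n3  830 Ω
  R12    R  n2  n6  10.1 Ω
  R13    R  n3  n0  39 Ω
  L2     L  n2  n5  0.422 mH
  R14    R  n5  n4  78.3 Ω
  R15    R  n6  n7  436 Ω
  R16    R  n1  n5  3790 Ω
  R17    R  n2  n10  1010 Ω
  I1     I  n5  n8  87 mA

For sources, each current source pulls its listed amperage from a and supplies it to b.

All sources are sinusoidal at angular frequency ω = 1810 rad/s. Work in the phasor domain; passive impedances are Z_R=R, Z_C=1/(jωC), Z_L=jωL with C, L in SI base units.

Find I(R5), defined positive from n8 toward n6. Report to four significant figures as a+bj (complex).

0.07345-0.0005592j A

MNA unknowns: 10 node voltages V₁..V_10
R1: Y=0.4098+0.000j on G[1,4]
R2: Y=0.9709+0.000j on G[2,7]
L1: Y=0.000-0.04604j on G[7,5]
R3: Y=0.001357+0.000j on G[10,7]
C1: Y=0.000+0.1330j on G[0,9]
R4: Y=0.01138+0.000j on G[4,9]
R5: Y=0.1862+0.000j on G[8,6]
R6: Y=0.03012+0.000j on G[7,2]
R7: Y=0.7874+0.000j on G[9,4]
R8: Y=0.09091+0.000j on G[9,8]
R9: Y=0.007519+0.000j on G[7,2]
R10: Y=0.06289+0.000j on G[5,10]
R11: Y=0.001205+0.000j on G[10,3]
R12: Y=0.09901+0.000j on G[2,6]
R13: Y=0.02564+0.000j on G[3,0]
L2: Y=0.000-1.309j on G[2,5]
R14: Y=0.01277+0.000j on G[5,4]
R15: Y=0.002294+0.000j on G[6,7]
R16: Y=0.0002639+0.000j on G[1,5]
R17: Y=0.0009901+0.000j on G[2,10]
I1: z[5]−=0.087, z[8]+=0.087
solve → V1=-0.01581-0.008910j, V2=-0.9700+0.006426j, V3=-0.04280-0.002022j, V4=-0.01520-0.008885j, V5=-0.9705-0.04780j, V6=-0.2450+0.0009038j, V7=-0.9708+0.006332j, V8=0.1494-0.002099j, V9=0.0003898-0.008250j, V10=-0.9537-0.04506j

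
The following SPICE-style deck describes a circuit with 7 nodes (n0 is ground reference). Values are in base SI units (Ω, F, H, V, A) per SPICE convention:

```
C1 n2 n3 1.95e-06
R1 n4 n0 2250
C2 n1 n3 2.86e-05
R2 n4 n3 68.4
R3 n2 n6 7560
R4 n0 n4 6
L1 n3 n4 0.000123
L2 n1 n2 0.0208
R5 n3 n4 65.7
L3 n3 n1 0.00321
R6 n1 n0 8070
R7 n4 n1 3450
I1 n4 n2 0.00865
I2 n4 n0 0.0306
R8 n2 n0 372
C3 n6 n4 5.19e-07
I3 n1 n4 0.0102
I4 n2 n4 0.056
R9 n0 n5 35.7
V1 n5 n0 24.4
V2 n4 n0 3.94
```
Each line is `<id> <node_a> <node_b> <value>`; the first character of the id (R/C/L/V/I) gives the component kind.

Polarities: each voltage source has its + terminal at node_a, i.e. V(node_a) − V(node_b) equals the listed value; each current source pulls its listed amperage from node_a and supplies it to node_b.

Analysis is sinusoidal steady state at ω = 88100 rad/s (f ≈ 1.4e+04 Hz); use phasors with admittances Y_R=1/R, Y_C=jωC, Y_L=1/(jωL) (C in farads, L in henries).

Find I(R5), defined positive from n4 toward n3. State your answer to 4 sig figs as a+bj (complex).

Element admittances at ω=88100 rad/s:
  Y(C1) = 0.000+0.1718j S between n2,n3
  Y(R1) = 0.0004444+0.000j S between n4,n0
  Y(C2) = 0.000+2.520j S between n1,n3
  Y(R2) = 0.01462+0.000j S between n4,n3
  Y(R3) = 0.0001323+0.000j S between n2,n6
  Y(R4) = 0.1667+0.000j S between n0,n4
  Y(L1) = 0.000-0.09228j S between n3,n4
  Y(L2) = 0.000-0.0005457j S between n1,n2
  Y(R5) = 0.01522+0.000j S between n3,n4
  Y(L3) = 0.000-0.003536j S between n3,n1
  Y(R6) = 0.0001239+0.000j S between n1,n0
  Y(R7) = 0.0002899+0.000j S between n4,n1
  I1: injects 0.00865 A into n2 (from n4)
  I2: injects 0.0306 A into n0 (from n4)
  Y(R8) = 0.002688+0.000j S between n2,n0
  Y(C3) = 0.000+0.04572j S between n6,n4
  I3: injects 0.0102 A into n4 (from n1)
  I4: injects 0.056 A into n4 (from n2)
  Y(R9) = 0.02801+0.000j S between n0,n5
  V1: constraint V(n5)−V(n0) = 24.4
  V2: constraint V(n4)−V(n0) = 3.94
Assemble and solve the 8×8 MNA system:
  V(n1)=3.713-0.6583j  V(n2)=3.718-0.3278j  V(n3)=3.713-0.6624j  V(n4)=3.940+0.000j  V(n5)=24.40+0.000j  V(n6)=3.939+0.0006388j
  i(V1)=-0.6835+0.000j  i(V2)=-0.6995+0.0009626j

0.003458+0.01008j A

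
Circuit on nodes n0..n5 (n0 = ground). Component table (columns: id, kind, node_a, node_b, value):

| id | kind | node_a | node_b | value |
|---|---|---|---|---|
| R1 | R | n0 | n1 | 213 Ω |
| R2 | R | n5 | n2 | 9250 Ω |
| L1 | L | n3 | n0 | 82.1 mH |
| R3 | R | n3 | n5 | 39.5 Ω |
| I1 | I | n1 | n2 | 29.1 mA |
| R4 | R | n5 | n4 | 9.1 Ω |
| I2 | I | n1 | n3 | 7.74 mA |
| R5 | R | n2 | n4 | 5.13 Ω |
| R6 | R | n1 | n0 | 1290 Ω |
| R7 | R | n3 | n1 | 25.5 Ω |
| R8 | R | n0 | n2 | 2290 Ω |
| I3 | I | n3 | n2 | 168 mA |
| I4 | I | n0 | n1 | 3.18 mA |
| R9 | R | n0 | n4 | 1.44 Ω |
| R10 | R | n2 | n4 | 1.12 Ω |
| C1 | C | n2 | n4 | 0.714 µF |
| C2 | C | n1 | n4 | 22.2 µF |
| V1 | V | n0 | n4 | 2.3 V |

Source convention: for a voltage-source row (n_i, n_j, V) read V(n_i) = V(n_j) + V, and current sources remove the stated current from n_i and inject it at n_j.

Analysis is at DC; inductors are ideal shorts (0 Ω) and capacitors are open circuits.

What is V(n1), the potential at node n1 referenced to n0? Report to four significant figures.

-0.7533 V

Apply KCL at each of the 5 non-ground nodes and solve the resulting linear system.
Node n1: branches {R1, I1, I2, R6, R7, I4, C2} → V_1 = -0.7533
Node n2: branches {R2, I1, R5, R8, I3, R10, C1} → V_2 = -2.118
Node n3: branches {L1, R3, I2, R7, I3} → V_3 = 0.000
Node n4: branches {R4, R5, R9, R10, C1, C2, V1} → V_4 = -2.300
Node n5: branches {R2, R3, R4} → V_5 = -1.870
Source currents: i(L1)=-0.2371, i(V1)=-1.843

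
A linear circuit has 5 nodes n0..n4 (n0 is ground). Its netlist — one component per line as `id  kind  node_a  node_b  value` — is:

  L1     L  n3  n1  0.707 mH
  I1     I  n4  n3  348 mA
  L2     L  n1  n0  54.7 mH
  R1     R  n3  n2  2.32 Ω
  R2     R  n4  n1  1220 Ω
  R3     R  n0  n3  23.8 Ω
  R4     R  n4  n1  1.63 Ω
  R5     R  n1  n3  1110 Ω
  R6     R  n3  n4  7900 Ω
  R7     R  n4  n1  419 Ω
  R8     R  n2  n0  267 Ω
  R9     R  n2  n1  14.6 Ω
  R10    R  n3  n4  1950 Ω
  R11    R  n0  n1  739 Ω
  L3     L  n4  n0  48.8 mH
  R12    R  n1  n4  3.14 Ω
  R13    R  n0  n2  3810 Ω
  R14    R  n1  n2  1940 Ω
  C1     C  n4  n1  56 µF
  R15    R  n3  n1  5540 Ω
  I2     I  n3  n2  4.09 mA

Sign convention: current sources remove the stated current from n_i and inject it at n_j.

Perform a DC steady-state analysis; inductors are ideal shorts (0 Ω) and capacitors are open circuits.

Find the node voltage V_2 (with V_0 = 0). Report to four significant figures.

Apply KCL at each of the 4 non-ground nodes and solve the resulting linear system.
Node n1: branches {L1, L2, R2, R4, R5, R7, R9, R11, R12, R14, C1, R15} → V_1 = 0.000
Node n2: branches {R1, R8, R9, R13, R14, I2} → V_2 = 0.008114
Node n3: branches {L1, I1, R1, R3, R5, R6, R10, R15, I2} → V_3 = 0.000
Node n4: branches {I1, R2, R4, R6, R7, R10, L3, R12, C1} → V_4 = 0.000
Source currents: i(L1)=0.3474, i(L2)=0.3480, i(L3)=-0.3480

0.008114 V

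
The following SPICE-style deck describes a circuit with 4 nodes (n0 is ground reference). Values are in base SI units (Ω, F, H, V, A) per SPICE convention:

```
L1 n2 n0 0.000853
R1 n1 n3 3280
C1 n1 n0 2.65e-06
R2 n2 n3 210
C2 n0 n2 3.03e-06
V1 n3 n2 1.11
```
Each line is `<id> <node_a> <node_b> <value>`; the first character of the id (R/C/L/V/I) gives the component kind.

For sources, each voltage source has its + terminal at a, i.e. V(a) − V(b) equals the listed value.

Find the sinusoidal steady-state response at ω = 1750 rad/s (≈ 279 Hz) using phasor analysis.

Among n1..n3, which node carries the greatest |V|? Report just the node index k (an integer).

MNA unknowns: 3 node voltages V₁..V_3 plus 1 source current (V1)
L1: Y=0.000-0.6699j on G[2,0]
R1: Y=0.0003049+0.000j on G[1,3]
C1: Y=0.000+0.004638j on G[1,0]
R2: Y=0.004762+0.000j on G[2,3]
C2: Y=0.000+0.005302j on G[0,2]
V1: row V3−V2=1.11, i_V1 at 3,2
solve → V1=0.004744-0.07266j, V2=3.310e-05-0.0005070j, V3=1.110-0.0005070j
aux → i_V1=-0.005623-2.200e-05j

3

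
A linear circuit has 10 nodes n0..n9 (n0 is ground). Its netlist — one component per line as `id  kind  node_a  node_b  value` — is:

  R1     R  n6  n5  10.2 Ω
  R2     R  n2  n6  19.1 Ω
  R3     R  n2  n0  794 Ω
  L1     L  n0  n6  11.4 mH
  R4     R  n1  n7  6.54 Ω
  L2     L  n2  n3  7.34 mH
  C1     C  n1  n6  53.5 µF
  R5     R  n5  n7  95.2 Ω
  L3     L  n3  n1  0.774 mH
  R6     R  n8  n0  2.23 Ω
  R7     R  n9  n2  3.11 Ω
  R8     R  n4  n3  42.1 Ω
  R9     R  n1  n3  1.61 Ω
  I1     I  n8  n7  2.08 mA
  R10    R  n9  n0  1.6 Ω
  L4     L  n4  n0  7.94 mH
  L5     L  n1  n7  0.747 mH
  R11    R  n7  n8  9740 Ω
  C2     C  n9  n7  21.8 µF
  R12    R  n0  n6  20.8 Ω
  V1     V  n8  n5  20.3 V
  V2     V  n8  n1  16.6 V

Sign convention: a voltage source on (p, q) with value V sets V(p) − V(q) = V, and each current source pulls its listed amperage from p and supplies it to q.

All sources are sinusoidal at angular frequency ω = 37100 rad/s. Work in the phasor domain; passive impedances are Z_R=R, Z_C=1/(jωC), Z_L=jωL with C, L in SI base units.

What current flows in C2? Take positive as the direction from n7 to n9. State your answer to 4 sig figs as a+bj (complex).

MNA unknowns: 9 node voltages V₁..V_9 plus 2 source currents (V1, V2)
R1: Y=0.09804+0.000j on G[6,5]
R2: Y=0.05236+0.000j on G[2,6]
R3: Y=0.001259+0.000j on G[2,0]
L1: Y=0.000-0.002364j on G[0,6]
R4: Y=0.1529+0.000j on G[1,7]
L2: Y=0.000-0.003672j on G[2,3]
C1: Y=0.000+1.985j on G[1,6]
R5: Y=0.01050+0.000j on G[5,7]
L3: Y=0.000-0.03482j on G[3,1]
R6: Y=0.4484+0.000j on G[8,0]
R7: Y=0.3215+0.000j on G[9,2]
R8: Y=0.02375+0.000j on G[4,3]
R9: Y=0.6211+0.000j on G[1,3]
I1: z[8]−=0.00208, z[7]+=0.00208
R10: Y=0.6250+0.000j on G[9,0]
L4: Y=0.000-0.003395j on G[4,0]
L5: Y=0.000-0.03608j on G[1,7]
R11: Y=0.0001027+0.000j on G[7,8]
C2: Y=0.000+0.8088j on G[9,7]
R12: Y=0.04808+0.000j on G[0,6]
V1: row V8−V5=20.3, i_V1 at 8,5
V2: row V8−V1=16.6, i_V2 at 8,1
solve → V1=-11.27-0.09397j, V2=-4.090+0.01279j, V3=-11.26-0.1956j, V4=-11.00-1.768j, V5=-14.97-0.09397j, V6=-11.25-0.3723j, V7=-2.949+1.805j, V8=5.326-0.09397j, V9=-2.937-0.006312j
aux → i_V1=-0.4910+0.007340j, i_V2=-1.901+0.03499j

-1.465-0.01009j A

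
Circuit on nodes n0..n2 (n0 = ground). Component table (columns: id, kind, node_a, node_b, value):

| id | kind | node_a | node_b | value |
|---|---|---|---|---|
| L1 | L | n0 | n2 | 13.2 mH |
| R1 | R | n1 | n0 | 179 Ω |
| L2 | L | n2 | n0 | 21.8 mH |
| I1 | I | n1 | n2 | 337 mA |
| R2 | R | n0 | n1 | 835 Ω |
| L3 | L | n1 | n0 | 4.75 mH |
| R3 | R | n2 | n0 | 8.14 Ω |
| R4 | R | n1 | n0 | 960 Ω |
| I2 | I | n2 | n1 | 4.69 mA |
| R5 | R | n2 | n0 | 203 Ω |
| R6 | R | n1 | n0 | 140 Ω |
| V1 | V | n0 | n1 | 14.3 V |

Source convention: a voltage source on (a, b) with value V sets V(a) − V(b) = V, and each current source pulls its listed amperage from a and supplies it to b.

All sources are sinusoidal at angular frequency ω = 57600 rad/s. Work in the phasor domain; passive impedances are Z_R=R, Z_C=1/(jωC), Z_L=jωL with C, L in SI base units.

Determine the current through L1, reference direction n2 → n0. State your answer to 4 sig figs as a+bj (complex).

5.651e-05-0.003420j A

Apply KCL at each of the 2 non-ground nodes and solve the resulting linear system.
Node n1: branches {R1, I1, R2, L3, R4, I2, R6, V1} → V_1 = -14.30+0.000j
Node n2: branches {L1, L2, I1, R3, I2, R5} → V_2 = 2.600+0.04297j
Source currents: i(V1)=0.1183+0.05227j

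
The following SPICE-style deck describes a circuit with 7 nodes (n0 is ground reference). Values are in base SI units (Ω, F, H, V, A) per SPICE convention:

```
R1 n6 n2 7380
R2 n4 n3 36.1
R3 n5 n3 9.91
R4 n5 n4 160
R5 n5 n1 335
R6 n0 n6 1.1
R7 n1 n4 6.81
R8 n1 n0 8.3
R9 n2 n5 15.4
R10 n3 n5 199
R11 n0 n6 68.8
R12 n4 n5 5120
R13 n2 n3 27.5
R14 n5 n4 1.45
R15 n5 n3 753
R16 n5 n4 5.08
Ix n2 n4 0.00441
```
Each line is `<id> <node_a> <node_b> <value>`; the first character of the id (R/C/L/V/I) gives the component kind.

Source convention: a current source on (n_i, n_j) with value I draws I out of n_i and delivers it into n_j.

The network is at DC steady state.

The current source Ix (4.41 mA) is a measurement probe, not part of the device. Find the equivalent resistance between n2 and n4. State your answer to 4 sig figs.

R_eq = 11.62 Ω

MNA unknowns: 6 node voltages V₁..V_6
R1: Y=0.0001355 on G[6,2]
R2: Y=0.02770 on G[4,3]
R3: Y=0.1009 on G[5,3]
R4: Y=0.006250 on G[5,4]
R5: Y=0.002985 on G[5,1]
R6: Y=0.9091 on G[0,6]
R7: Y=0.1468 on G[1,4]
R8: Y=0.1205 on G[1,0]
R9: Y=0.06494 on G[2,5]
R10: Y=0.005025 on G[3,5]
R11: Y=0.01453 on G[0,6]
R12: Y=0.0001953 on G[4,5]
R13: Y=0.03636 on G[2,3]
R14: Y=0.6897 on G[5,4]
R15: Y=0.001328 on G[5,3]
R16: Y=0.1969 on G[5,4]
Ix: z[2]−=0.00441, z[4]+=0.00441
solve → V1=5.743e-05, V2=-0.05107, V3=-0.01350, V4=0.0001931, V5=-0.004299, V6=-7.491e-06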